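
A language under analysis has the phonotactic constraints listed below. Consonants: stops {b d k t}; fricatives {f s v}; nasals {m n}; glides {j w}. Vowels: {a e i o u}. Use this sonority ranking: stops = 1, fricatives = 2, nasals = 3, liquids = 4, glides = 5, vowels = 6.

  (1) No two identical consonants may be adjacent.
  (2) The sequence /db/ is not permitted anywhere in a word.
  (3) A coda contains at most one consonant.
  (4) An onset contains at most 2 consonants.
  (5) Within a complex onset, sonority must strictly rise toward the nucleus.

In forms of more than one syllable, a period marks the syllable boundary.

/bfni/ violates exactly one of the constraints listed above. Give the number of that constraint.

/bfni/: syllable 1 onset /bfn/ has 3 consonants (> 2).
This is a violation of constraint 4: "An onset contains at most 2 consonants."
The remaining constraints (1, 2, 3, 5) are satisfied.

4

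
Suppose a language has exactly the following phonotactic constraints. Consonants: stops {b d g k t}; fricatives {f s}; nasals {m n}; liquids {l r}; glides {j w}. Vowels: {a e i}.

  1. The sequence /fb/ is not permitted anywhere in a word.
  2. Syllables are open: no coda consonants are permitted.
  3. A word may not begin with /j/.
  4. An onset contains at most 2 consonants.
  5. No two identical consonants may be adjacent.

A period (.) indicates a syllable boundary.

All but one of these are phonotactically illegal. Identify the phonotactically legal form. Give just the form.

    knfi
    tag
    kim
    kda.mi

knfi — violates constraint 4: syllable 1 onset /knf/ has 3 consonants (> 2) → phonotactically illegal
tag — violates constraint 2: syllable 1 coda /g/ has 1 consonant (> 0) → phonotactically illegal
kim — violates constraint 2: syllable 1 coda /m/ has 1 consonant (> 0) → phonotactically illegal
kda.mi — σ1 onset /kd/ (2C), coda /∅/ ok; σ2 onset /m/, coda /∅/ ok → phonotactically legal

kda.mi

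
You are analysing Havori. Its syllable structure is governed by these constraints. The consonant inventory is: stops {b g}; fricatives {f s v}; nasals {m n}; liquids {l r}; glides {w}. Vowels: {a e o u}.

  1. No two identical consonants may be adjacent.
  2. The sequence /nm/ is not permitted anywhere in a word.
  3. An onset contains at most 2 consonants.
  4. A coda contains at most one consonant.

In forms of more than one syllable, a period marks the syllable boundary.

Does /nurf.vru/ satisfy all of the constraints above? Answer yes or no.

/nurf.vru/ — violates constraint 4: syllable 1 coda /rf/ has 2 consonants (> 1) → illicit

no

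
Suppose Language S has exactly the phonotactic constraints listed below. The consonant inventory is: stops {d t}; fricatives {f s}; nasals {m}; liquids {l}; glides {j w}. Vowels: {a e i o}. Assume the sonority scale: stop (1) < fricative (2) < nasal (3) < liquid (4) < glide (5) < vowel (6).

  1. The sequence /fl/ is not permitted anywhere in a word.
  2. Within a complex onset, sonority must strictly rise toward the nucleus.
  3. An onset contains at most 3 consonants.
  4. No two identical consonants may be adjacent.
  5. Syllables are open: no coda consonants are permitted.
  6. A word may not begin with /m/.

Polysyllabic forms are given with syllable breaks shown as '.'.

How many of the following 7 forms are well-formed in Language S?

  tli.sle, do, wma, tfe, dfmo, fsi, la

5

tli.sle — σ1 onset /tl/ (1→4 rises), coda /∅/ ok; σ2 onset /sl/ (2→4 rises), coda /∅/ ok → well-formed
do — σ1 onset /d/, coda /∅/ ok → well-formed
wma — violates constraint 2: syllable 1 onset /wm/: /w/ (glide, 5) → /m/ (nasal, 3) does not rise → ill-formed
tfe — σ1 onset /tf/ (1→2 rises), coda /∅/ ok → well-formed
dfmo — σ1 onset /dfm/ (1→2→3 rises), coda /∅/ ok → well-formed
fsi — violates constraint 2: syllable 1 onset /fs/: /f/ (fricative, 2) → /s/ (fricative, 2) does not rise → ill-formed
la — σ1 onset /l/, coda /∅/ ok → well-formed
Well-formed: tli.sle, do, tfe, dfmo, la → 5.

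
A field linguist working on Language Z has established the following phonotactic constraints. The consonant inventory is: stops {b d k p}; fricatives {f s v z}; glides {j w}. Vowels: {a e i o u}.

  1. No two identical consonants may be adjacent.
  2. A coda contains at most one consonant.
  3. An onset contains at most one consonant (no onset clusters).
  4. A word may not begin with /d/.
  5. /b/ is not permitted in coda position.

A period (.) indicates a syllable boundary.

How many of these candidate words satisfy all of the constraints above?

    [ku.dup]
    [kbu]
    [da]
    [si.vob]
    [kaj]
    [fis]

[ku.dup] — σ1 onset /k/, coda /∅/ ok; σ2 onset /d/, coda /p/ ok → permitted
[kbu] — violates constraint 3: syllable 1 onset /kb/ has 2 consonants (> 1) → not permitted
[da] — violates constraint 4: word begins with /d/ → not permitted
[si.vob] — violates constraint 5: syllable 2 coda contains /b/ → not permitted
[kaj] — σ1 onset /k/, coda /j/ ok → permitted
[fis] — σ1 onset /f/, coda /s/ ok → permitted
Permitted: [ku.dup], [kaj], [fis] → 3.

3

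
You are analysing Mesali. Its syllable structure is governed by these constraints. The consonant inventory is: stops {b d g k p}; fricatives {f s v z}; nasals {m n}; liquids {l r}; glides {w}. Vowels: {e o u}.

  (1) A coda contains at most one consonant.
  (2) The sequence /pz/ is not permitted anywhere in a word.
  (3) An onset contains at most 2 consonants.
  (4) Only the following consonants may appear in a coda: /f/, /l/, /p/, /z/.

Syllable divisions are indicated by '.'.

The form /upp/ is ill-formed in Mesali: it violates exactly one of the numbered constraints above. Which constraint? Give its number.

/upp/: syllable 1 coda /pp/ has 2 consonants (> 1).
This is a violation of constraint 1: "A coda contains at most one consonant."
The remaining constraints (2, 3, 4) are satisfied.

1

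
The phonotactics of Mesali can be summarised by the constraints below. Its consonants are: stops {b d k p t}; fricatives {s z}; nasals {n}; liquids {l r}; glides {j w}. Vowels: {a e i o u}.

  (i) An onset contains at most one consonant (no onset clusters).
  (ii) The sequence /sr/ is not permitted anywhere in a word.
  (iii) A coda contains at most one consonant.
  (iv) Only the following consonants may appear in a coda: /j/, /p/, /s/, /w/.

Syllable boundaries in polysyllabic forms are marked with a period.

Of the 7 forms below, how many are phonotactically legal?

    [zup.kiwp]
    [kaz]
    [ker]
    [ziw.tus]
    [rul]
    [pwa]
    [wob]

[zup.kiwp] — violates constraint (iii): syllable 2 coda /wp/ has 2 consonants (> 1) → phonotactically illegal
[kaz] — violates constraint (iv): syllable 1 coda contains /z/, which is not a licensed coda consonant → phonotactically illegal
[ker] — violates constraint (iv): syllable 1 coda contains /r/, which is not a licensed coda consonant → phonotactically illegal
[ziw.tus] — σ1 onset /z/, coda /w/ ok; σ2 onset /t/, coda /s/ ok → phonotactically legal
[rul] — violates constraint (iv): syllable 1 coda contains /l/, which is not a licensed coda consonant → phonotactically illegal
[pwa] — violates constraint (i): syllable 1 onset /pw/ has 2 consonants (> 1) → phonotactically illegal
[wob] — violates constraint (iv): syllable 1 coda contains /b/, which is not a licensed coda consonant → phonotactically illegal
Phonotactically legal: [ziw.tus] → 1.

1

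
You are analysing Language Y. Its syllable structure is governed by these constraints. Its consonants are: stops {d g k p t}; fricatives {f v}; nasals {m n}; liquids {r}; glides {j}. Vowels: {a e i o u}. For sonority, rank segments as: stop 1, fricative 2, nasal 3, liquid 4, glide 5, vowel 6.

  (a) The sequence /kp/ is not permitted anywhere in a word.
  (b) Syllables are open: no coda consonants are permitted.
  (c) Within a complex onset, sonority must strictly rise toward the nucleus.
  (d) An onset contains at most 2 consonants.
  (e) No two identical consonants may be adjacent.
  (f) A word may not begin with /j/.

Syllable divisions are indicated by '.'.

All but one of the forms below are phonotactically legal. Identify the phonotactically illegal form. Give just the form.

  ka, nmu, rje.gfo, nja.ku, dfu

nmu

ka — σ1 onset /k/, coda /∅/ ok → phonotactically legal
nmu — violates constraint (c): syllable 1 onset /nm/: /n/ (nasal, 3) → /m/ (nasal, 3) does not rise → phonotactically illegal
rje.gfo — σ1 onset /rj/ (4→5 rises), coda /∅/ ok; σ2 onset /gf/ (1→2 rises), coda /∅/ ok → phonotactically legal
nja.ku — σ1 onset /nj/ (3→5 rises), coda /∅/ ok; σ2 onset /k/, coda /∅/ ok → phonotactically legal
dfu — σ1 onset /df/ (1→2 rises), coda /∅/ ok → phonotactically legal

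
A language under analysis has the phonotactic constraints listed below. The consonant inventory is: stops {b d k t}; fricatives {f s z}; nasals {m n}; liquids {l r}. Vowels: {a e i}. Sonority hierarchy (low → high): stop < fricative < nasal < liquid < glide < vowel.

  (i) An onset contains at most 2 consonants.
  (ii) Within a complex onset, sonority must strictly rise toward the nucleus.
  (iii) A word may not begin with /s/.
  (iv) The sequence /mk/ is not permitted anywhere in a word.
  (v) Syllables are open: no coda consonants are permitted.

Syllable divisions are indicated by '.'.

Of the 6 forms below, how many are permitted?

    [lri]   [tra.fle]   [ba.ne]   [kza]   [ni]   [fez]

4

[lri] — violates constraint (ii): syllable 1 onset /lr/: /l/ (liquid, 4) → /r/ (liquid, 4) does not rise → not permitted
[tra.fle] — σ1 onset /tr/ (1→4 rises), coda /∅/ ok; σ2 onset /fl/ (2→4 rises), coda /∅/ ok → permitted
[ba.ne] — σ1 onset /b/, coda /∅/ ok; σ2 onset /n/, coda /∅/ ok → permitted
[kza] — σ1 onset /kz/ (1→2 rises), coda /∅/ ok → permitted
[ni] — σ1 onset /n/, coda /∅/ ok → permitted
[fez] — violates constraint (v): syllable 1 coda /z/ has 1 consonant (> 0) → not permitted
Permitted: [tra.fle], [ba.ne], [kza], [ni] → 4.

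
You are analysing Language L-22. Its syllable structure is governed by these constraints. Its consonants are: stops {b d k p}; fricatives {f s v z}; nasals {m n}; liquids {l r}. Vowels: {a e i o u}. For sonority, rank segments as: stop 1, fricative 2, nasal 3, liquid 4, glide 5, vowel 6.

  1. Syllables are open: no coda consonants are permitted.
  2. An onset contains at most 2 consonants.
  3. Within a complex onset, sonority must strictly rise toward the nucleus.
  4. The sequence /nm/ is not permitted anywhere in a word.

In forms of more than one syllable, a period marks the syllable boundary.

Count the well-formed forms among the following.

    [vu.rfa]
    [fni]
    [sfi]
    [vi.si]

2

[vu.rfa] — violates constraint 3: syllable 2 onset /rf/: /r/ (liquid, 4) → /f/ (fricative, 2) does not rise → ill-formed
[fni] — σ1 onset /fn/ (2→3 rises), coda /∅/ ok → well-formed
[sfi] — violates constraint 3: syllable 1 onset /sf/: /s/ (fricative, 2) → /f/ (fricative, 2) does not rise → ill-formed
[vi.si] — σ1 onset /v/, coda /∅/ ok; σ2 onset /s/, coda /∅/ ok → well-formed
Well-formed: [fni], [vi.si] → 2.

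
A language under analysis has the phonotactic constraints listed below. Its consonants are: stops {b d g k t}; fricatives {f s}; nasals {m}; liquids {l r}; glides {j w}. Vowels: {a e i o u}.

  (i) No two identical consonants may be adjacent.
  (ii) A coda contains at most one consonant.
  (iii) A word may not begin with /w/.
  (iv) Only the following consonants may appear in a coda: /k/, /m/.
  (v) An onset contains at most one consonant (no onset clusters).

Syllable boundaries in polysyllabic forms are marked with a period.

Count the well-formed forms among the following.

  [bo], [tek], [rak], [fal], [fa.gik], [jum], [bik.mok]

[bo] — σ1 onset /b/, coda /∅/ ok → well-formed
[tek] — σ1 onset /t/, coda /k/ ok → well-formed
[rak] — σ1 onset /r/, coda /k/ ok → well-formed
[fal] — violates constraint (iv): syllable 1 coda contains /l/, which is not a licensed coda consonant → ill-formed
[fa.gik] — σ1 onset /f/, coda /∅/ ok; σ2 onset /g/, coda /k/ ok → well-formed
[jum] — σ1 onset /j/, coda /m/ ok → well-formed
[bik.mok] — σ1 onset /b/, coda /k/ ok; σ2 onset /m/, coda /k/ ok → well-formed
Well-formed: [bo], [tek], [rak], [fa.gik], [jum], [bik.mok] → 6.

6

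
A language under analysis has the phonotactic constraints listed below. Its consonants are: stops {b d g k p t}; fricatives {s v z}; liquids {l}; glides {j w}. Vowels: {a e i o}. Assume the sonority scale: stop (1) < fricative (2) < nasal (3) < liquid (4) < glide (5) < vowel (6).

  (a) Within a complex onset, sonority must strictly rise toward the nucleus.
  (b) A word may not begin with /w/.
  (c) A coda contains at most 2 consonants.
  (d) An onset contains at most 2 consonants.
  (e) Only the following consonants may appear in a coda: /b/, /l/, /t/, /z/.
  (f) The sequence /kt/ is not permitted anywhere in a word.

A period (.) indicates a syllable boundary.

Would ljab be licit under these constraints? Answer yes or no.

ljab — σ1 onset /lj/ (4→5 rises), coda /b/ ok → licit

yes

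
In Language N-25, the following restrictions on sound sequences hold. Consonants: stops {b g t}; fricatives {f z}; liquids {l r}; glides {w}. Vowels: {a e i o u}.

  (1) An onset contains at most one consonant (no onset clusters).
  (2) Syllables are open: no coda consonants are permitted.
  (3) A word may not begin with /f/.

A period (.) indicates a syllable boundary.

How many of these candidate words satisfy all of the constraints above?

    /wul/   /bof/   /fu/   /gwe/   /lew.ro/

/wul/ — violates constraint 2: syllable 1 coda /l/ has 1 consonant (> 0) → not permitted
/bof/ — violates constraint 2: syllable 1 coda /f/ has 1 consonant (> 0) → not permitted
/fu/ — violates constraint 3: word begins with /f/ → not permitted
/gwe/ — violates constraint 1: syllable 1 onset /gw/ has 2 consonants (> 1) → not permitted
/lew.ro/ — violates constraint 2: syllable 1 coda /w/ has 1 consonant (> 0) → not permitted
No form is permitted → 0.

0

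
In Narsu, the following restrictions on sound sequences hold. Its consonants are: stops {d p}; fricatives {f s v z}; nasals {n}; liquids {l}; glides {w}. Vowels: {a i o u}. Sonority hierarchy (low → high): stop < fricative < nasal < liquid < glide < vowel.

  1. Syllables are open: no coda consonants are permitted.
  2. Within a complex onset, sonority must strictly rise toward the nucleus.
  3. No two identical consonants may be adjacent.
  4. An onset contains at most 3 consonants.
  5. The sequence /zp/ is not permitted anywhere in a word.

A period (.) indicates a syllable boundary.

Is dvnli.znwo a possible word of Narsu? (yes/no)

dvnli.znwo — violates constraint 4: syllable 1 onset /dvnl/ has 4 consonants (> 3) → ill-formed

no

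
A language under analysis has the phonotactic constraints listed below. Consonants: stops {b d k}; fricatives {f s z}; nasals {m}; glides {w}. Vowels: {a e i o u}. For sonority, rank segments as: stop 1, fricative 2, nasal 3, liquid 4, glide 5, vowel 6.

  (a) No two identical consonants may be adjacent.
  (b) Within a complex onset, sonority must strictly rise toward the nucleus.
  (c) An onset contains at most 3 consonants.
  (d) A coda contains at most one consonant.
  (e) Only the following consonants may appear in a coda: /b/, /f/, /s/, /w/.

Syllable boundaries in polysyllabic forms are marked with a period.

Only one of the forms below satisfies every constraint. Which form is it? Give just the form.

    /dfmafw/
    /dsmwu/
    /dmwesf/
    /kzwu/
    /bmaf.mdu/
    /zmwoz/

/dfmafw/ — violates constraint (d): syllable 1 coda /fw/ has 2 consonants (> 1) → phonotactically illegal
/dsmwu/ — violates constraint (c): syllable 1 onset /dsmw/ has 4 consonants (> 3) → phonotactically illegal
/dmwesf/ — violates constraint (d): syllable 1 coda /sf/ has 2 consonants (> 1) → phonotactically illegal
/kzwu/ — σ1 onset /kzw/ (1→2→5 rises), coda /∅/ ok → phonotactically legal
/bmaf.mdu/ — violates constraint (b): syllable 2 onset /md/: /m/ (nasal, 3) → /d/ (stop, 1) does not rise → phonotactically illegal
/zmwoz/ — violates constraint (e): syllable 1 coda contains /z/, which is not a licensed coda consonant → phonotactically illegal

/kzwu/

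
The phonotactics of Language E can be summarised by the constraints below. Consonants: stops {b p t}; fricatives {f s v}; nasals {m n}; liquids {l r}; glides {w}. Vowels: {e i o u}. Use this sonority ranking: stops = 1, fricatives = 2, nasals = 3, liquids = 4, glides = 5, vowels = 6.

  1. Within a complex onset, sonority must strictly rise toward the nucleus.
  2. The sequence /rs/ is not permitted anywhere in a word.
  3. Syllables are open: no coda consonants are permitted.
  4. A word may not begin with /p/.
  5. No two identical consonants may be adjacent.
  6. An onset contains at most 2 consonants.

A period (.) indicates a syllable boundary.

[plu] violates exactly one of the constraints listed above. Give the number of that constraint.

4

[plu]: word begins with /p/.
This is a violation of constraint 4: "A word may not begin with /p/."
The remaining constraints (1, 2, 3, 5, 6) are satisfied.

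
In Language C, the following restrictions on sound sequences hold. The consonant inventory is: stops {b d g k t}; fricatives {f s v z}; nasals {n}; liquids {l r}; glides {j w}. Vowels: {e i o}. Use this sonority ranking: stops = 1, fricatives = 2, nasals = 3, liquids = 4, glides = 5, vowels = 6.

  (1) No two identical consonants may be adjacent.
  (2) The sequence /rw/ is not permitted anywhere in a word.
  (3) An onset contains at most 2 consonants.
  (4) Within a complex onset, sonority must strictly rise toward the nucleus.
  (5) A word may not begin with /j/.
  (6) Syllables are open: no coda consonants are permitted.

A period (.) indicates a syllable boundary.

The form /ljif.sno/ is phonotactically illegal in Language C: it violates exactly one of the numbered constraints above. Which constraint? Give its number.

/ljif.sno/: syllable 1 coda /f/ has 1 consonant (> 0).
This is a violation of constraint 6: "Syllables are open: no coda consonants are permitted."
The remaining constraints (1, 2, 3, 4, 5) are satisfied.

6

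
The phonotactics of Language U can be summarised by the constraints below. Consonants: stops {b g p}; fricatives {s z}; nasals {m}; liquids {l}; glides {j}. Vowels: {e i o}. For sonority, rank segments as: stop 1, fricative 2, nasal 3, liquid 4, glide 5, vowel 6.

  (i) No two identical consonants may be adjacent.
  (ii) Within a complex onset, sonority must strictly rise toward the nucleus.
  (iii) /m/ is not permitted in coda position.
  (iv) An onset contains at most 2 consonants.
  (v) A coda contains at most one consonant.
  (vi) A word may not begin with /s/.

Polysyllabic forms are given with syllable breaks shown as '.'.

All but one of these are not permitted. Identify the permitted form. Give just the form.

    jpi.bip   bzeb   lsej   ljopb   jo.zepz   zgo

jpi.bip — violates constraint (ii): syllable 1 onset /jp/: /j/ (glide, 5) → /p/ (stop, 1) does not rise → not permitted
bzeb — σ1 onset /bz/ (1→2 rises), coda /b/ ok → permitted
lsej — violates constraint (ii): syllable 1 onset /ls/: /l/ (liquid, 4) → /s/ (fricative, 2) does not rise → not permitted
ljopb — violates constraint (v): syllable 1 coda /pb/ has 2 consonants (> 1) → not permitted
jo.zepz — violates constraint (v): syllable 2 coda /pz/ has 2 consonants (> 1) → not permitted
zgo — violates constraint (ii): syllable 1 onset /zg/: /z/ (fricative, 2) → /g/ (stop, 1) does not rise → not permitted

bzeb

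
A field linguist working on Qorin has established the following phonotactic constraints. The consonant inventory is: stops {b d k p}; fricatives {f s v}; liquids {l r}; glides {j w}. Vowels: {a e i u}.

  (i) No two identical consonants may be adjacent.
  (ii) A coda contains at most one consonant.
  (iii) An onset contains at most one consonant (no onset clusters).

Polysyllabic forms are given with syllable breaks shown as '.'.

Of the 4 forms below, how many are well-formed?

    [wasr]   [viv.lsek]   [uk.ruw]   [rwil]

1

[wasr] — violates constraint (ii): syllable 1 coda /sr/ has 2 consonants (> 1) → ill-formed
[viv.lsek] — violates constraint (iii): syllable 2 onset /ls/ has 2 consonants (> 1) → ill-formed
[uk.ruw] — σ1 onset /∅/, coda /k/ ok; σ2 onset /r/, coda /w/ ok → well-formed
[rwil] — violates constraint (iii): syllable 1 onset /rw/ has 2 consonants (> 1) → ill-formed
Well-formed: [uk.ruw] → 1.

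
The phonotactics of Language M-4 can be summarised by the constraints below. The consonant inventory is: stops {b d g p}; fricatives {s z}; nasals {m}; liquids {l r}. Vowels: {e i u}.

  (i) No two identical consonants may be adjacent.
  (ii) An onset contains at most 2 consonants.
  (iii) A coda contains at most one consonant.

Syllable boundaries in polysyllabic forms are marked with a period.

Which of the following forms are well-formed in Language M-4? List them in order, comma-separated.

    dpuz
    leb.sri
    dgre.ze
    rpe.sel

dpuz, leb.sri, rpe.sel

dpuz — σ1 onset /dp/ (2C), coda /z/ ok → well-formed
leb.sri — σ1 onset /l/, coda /b/ ok; σ2 onset /sr/ (2C), coda /∅/ ok → well-formed
dgre.ze — violates constraint (ii): syllable 1 onset /dgr/ has 3 consonants (> 2) → ill-formed
rpe.sel — σ1 onset /rp/ (2C), coda /∅/ ok; σ2 onset /s/, coda /l/ ok → well-formed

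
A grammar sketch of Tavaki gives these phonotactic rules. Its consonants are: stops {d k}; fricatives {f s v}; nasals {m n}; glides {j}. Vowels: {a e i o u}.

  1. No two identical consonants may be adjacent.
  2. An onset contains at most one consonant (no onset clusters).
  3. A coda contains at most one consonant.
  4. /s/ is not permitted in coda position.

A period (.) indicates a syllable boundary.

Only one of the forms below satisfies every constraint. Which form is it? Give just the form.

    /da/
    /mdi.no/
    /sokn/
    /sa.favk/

/da/ — σ1 onset /d/, coda /∅/ ok → permitted
/mdi.no/ — violates constraint 2: syllable 1 onset /md/ has 2 consonants (> 1) → not permitted
/sokn/ — violates constraint 3: syllable 1 coda /kn/ has 2 consonants (> 1) → not permitted
/sa.favk/ — violates constraint 3: syllable 2 coda /vk/ has 2 consonants (> 1) → not permitted

/da/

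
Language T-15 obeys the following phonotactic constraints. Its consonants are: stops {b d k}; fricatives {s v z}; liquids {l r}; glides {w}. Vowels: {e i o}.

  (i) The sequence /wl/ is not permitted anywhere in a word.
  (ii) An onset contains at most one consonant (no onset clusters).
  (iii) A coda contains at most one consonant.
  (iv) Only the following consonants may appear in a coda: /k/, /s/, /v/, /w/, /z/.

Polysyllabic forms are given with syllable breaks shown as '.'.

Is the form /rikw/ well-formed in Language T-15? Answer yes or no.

/rikw/ — violates constraint (iii): syllable 1 coda /kw/ has 2 consonants (> 1) → ill-formed

no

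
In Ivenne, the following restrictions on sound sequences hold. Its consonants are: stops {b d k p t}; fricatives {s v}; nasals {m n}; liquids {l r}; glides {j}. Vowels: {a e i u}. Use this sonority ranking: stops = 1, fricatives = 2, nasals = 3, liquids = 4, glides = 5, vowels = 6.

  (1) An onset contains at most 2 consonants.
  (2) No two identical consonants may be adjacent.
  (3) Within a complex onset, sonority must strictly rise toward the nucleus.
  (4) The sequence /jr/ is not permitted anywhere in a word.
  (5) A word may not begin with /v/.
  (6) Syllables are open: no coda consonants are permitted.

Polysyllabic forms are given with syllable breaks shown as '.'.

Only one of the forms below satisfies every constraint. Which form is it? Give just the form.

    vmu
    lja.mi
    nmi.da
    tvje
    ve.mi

vmu — violates constraint 5: word begins with /v/ → illicit
lja.mi — σ1 onset /lj/ (4→5 rises), coda /∅/ ok; σ2 onset /m/, coda /∅/ ok → licit
nmi.da — violates constraint 3: syllable 1 onset /nm/: /n/ (nasal, 3) → /m/ (nasal, 3) does not rise → illicit
tvje — violates constraint 1: syllable 1 onset /tvj/ has 3 consonants (> 2) → illicit
ve.mi — violates constraint 5: word begins with /v/ → illicit

lja.mi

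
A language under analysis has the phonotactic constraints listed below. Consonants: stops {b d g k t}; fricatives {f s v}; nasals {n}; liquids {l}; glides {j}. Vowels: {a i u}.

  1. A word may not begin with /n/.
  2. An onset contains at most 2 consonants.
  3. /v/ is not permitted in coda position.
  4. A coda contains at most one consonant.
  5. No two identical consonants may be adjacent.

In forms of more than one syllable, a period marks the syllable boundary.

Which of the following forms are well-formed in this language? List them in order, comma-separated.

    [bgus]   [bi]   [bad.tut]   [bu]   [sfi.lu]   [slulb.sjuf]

[bgus], [bi], [bad.tut], [bu], [sfi.lu]

[bgus] — σ1 onset /bg/ (2C), coda /s/ ok → well-formed
[bi] — σ1 onset /b/, coda /∅/ ok → well-formed
[bad.tut] — σ1 onset /b/, coda /d/ ok; σ2 onset /t/, coda /t/ ok → well-formed
[bu] — σ1 onset /b/, coda /∅/ ok → well-formed
[sfi.lu] — σ1 onset /sf/ (2C), coda /∅/ ok; σ2 onset /l/, coda /∅/ ok → well-formed
[slulb.sjuf] — violates constraint 4: syllable 1 coda /lb/ has 2 consonants (> 1) → ill-formed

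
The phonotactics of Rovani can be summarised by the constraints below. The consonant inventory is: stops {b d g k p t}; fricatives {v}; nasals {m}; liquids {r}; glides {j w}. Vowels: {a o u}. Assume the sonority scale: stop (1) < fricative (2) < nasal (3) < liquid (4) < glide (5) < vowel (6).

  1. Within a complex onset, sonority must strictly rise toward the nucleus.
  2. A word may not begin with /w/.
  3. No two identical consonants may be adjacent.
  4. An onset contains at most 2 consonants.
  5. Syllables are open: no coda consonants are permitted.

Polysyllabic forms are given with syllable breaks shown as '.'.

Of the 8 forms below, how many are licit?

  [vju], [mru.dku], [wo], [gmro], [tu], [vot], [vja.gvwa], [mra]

[vju] — σ1 onset /vj/ (2→5 rises), coda /∅/ ok → licit
[mru.dku] — violates constraint 1: syllable 2 onset /dk/: /d/ (stop, 1) → /k/ (stop, 1) does not rise → illicit
[wo] — violates constraint 2: word begins with /w/ → illicit
[gmro] — violates constraint 4: syllable 1 onset /gmr/ has 3 consonants (> 2) → illicit
[tu] — σ1 onset /t/, coda /∅/ ok → licit
[vot] — violates constraint 5: syllable 1 coda /t/ has 1 consonant (> 0) → illicit
[vja.gvwa] — violates constraint 4: syllable 2 onset /gvw/ has 3 consonants (> 2) → illicit
[mra] — σ1 onset /mr/ (3→4 rises), coda /∅/ ok → licit
Licit: [vju], [tu], [mra] → 3.

3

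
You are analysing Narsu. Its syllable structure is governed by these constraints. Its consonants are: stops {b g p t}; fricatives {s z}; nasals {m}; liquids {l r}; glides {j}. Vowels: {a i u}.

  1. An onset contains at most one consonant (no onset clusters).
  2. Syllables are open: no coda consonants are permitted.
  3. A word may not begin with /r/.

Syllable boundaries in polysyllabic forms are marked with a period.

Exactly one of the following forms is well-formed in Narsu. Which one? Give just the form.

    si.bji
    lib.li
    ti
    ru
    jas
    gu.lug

si.bji — violates constraint 1: syllable 2 onset /bj/ has 2 consonants (> 1) → ill-formed
lib.li — violates constraint 2: syllable 1 coda /b/ has 1 consonant (> 0) → ill-formed
ti — σ1 onset /t/, coda /∅/ ok → well-formed
ru — violates constraint 3: word begins with /r/ → ill-formed
jas — violates constraint 2: syllable 1 coda /s/ has 1 consonant (> 0) → ill-formed
gu.lug — violates constraint 2: syllable 2 coda /g/ has 1 consonant (> 0) → ill-formed

ti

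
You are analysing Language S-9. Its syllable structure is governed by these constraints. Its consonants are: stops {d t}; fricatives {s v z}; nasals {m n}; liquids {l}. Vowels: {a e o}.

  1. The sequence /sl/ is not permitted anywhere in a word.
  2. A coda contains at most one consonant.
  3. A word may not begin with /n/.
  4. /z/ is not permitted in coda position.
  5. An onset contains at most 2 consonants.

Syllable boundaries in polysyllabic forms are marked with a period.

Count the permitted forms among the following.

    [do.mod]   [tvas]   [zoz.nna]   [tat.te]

3

[do.mod] — σ1 onset /d/, coda /∅/ ok; σ2 onset /m/, coda /d/ ok → permitted
[tvas] — σ1 onset /tv/ (2C), coda /s/ ok → permitted
[zoz.nna] — violates constraint 4: syllable 1 coda contains /z/ → not permitted
[tat.te] — σ1 onset /t/, coda /t/ ok; σ2 onset /t/, coda /∅/ ok → permitted
Permitted: [do.mod], [tvas], [tat.te] → 3.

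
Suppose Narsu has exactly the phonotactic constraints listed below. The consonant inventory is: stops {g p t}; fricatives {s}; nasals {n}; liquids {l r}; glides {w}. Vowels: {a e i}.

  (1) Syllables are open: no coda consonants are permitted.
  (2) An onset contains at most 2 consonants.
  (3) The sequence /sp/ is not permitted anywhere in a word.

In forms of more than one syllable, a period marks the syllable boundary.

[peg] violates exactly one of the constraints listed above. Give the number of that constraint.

[peg]: syllable 1 coda /g/ has 1 consonant (> 0).
This is a violation of constraint 1: "Syllables are open: no coda consonants are permitted."
The remaining constraints (2, 3) are satisfied.

1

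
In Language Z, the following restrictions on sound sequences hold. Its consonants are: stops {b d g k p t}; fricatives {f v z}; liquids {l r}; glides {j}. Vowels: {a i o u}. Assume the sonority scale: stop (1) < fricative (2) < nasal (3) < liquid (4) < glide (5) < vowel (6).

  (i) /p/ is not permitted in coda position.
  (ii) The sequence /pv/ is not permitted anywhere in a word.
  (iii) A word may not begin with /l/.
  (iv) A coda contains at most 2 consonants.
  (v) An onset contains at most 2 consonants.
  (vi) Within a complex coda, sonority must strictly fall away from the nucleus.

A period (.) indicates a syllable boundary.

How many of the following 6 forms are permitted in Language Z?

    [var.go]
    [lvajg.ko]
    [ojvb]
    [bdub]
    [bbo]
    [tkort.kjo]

[var.go] — σ1 onset /v/, coda /r/ ok; σ2 onset /g/, coda /∅/ ok → permitted
[lvajg.ko] — violates constraint (iii): word begins with /l/ → not permitted
[ojvb] — violates constraint (iv): syllable 1 coda /jvb/ has 3 consonants (> 2) → not permitted
[bdub] — σ1 onset /bd/ (2C), coda /b/ ok → permitted
[bbo] — σ1 onset /bb/ (2C), coda /∅/ ok → permitted
[tkort.kjo] — σ1 onset /tk/ (2C), coda /rt/ (4→1 falls) ok; σ2 onset /kj/ (2C), coda /∅/ ok → permitted
Permitted: [var.go], [bdub], [bbo], [tkort.kjo] → 4.

4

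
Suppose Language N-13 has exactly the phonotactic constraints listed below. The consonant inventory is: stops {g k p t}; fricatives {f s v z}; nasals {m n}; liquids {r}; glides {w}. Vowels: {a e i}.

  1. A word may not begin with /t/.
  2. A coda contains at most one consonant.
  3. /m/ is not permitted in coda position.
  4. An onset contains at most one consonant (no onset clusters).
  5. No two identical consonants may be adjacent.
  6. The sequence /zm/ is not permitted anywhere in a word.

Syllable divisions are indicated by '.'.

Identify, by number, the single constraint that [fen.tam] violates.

[fen.tam]: syllable 2 coda contains /m/.
This is a violation of constraint 3: "/m/ is not permitted in coda position."
The remaining constraints (1, 2, 4, 5, 6) are satisfied.

3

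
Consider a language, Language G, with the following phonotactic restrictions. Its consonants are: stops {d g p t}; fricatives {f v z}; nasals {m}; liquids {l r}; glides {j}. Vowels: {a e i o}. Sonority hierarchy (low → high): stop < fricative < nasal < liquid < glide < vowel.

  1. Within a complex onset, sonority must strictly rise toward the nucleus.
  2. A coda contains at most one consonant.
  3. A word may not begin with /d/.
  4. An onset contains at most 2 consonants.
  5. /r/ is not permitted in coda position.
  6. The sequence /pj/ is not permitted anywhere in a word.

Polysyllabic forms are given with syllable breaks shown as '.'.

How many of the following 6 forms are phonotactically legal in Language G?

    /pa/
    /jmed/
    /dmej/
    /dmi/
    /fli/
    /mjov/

3

/pa/ — σ1 onset /p/, coda /∅/ ok → phonotactically legal
/jmed/ — violates constraint 1: syllable 1 onset /jm/: /j/ (glide, 5) → /m/ (nasal, 3) does not rise → phonotactically illegal
/dmej/ — violates constraint 3: word begins with /d/ → phonotactically illegal
/dmi/ — violates constraint 3: word begins with /d/ → phonotactically illegal
/fli/ — σ1 onset /fl/ (2→4 rises), coda /∅/ ok → phonotactically legal
/mjov/ — σ1 onset /mj/ (3→5 rises), coda /v/ ok → phonotactically legal
Phonotactically legal: /pa/, /fli/, /mjov/ → 3.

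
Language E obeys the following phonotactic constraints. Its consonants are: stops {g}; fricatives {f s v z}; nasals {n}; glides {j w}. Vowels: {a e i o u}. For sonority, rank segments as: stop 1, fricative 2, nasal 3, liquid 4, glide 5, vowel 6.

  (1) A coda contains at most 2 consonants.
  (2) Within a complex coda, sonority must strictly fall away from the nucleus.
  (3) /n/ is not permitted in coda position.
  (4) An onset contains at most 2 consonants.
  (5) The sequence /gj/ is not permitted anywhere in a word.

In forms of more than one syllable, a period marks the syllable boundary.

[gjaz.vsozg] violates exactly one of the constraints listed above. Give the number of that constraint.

[gjaz.vsozg]: contains banned sequence /gj/.
This is a violation of constraint 5: "The sequence /gj/ is not permitted anywhere in a word."
The remaining constraints (1, 2, 3, 4) are satisfied.

5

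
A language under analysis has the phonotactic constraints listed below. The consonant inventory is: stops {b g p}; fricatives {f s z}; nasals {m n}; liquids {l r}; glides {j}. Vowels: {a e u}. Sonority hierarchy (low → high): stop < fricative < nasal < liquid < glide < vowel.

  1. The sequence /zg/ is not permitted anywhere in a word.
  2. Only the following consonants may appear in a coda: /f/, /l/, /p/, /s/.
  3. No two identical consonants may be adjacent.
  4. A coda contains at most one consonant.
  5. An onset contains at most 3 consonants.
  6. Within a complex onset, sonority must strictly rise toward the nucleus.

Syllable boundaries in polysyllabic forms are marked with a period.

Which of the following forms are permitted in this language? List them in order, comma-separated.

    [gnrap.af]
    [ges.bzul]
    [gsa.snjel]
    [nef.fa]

[gnrap.af] — σ1 onset /gnr/ (1→3→4 rises), coda /p/ ok; σ2 onset /∅/, coda /f/ ok → permitted
[ges.bzul] — σ1 onset /g/, coda /s/ ok; σ2 onset /bz/ (1→2 rises), coda /l/ ok → permitted
[gsa.snjel] — σ1 onset /gs/ (1→2 rises), coda /∅/ ok; σ2 onset /snj/ (2→3→5 rises), coda /l/ ok → permitted
[nef.fa] — violates constraint 3: adjacent identical consonants /ff/ → not permitted

[gnrap.af], [ges.bzul], [gsa.snjel]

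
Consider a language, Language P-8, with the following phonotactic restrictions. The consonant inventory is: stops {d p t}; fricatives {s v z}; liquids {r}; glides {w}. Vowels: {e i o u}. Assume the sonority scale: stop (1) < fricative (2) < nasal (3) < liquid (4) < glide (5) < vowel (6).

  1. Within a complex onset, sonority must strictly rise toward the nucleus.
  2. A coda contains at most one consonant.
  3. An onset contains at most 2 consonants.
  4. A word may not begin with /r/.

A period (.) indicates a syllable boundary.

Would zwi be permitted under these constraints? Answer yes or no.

yes

zwi — σ1 onset /zw/ (2→5 rises), coda /∅/ ok → permitted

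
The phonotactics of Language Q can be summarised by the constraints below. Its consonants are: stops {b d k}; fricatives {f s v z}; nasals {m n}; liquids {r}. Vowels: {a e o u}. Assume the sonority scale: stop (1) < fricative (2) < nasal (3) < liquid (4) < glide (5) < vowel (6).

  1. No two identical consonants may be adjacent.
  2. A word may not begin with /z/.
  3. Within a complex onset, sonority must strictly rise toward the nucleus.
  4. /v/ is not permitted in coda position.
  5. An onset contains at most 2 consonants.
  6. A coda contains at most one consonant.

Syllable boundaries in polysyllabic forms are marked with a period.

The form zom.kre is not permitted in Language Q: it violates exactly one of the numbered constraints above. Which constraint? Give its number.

zom.kre: word begins with /z/.
This is a violation of constraint 2: "A word may not begin with /z/."
The remaining constraints (1, 3, 4, 5, 6) are satisfied.

2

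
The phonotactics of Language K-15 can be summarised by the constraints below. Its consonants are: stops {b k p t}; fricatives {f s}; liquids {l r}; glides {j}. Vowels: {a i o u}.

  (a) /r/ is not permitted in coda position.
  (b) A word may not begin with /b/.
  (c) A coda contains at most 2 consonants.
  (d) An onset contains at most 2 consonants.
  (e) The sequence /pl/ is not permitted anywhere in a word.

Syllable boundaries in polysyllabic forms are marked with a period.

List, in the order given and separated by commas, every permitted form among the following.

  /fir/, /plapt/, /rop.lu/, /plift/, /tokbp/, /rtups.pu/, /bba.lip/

/fir/ — violates constraint (a): syllable 1 coda contains /r/ → not permitted
/plapt/ — violates constraint (e): contains banned sequence /pl/ → not permitted
/rop.lu/ — violates constraint (e): contains banned sequence /pl/ → not permitted
/plift/ — violates constraint (e): contains banned sequence /pl/ → not permitted
/tokbp/ — violates constraint (c): syllable 1 coda /kbp/ has 3 consonants (> 2) → not permitted
/rtups.pu/ — σ1 onset /rt/ (2C), coda /ps/ (2C) ok; σ2 onset /p/, coda /∅/ ok → permitted
/bba.lip/ — violates constraint (b): word begins with /b/ → not permitted

/rtups.pu/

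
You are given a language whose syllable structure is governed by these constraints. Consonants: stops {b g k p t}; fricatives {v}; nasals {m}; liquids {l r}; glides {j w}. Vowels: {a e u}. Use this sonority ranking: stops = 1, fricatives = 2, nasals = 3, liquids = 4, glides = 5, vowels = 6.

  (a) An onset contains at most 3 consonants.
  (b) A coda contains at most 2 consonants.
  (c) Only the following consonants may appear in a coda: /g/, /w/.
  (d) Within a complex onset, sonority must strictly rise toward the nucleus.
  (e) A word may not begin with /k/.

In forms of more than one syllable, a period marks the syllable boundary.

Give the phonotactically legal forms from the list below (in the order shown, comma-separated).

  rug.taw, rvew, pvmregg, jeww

rug.taw, jeww

rug.taw — σ1 onset /r/, coda /g/ ok; σ2 onset /t/, coda /w/ ok → phonotactically legal
rvew — violates constraint (d): syllable 1 onset /rv/: /r/ (liquid, 4) → /v/ (fricative, 2) does not rise → phonotactically illegal
pvmregg — violates constraint (a): syllable 1 onset /pvmr/ has 4 consonants (> 3) → phonotactically illegal
jeww — σ1 onset /j/, coda /ww/ (2C) ok → phonotactically legal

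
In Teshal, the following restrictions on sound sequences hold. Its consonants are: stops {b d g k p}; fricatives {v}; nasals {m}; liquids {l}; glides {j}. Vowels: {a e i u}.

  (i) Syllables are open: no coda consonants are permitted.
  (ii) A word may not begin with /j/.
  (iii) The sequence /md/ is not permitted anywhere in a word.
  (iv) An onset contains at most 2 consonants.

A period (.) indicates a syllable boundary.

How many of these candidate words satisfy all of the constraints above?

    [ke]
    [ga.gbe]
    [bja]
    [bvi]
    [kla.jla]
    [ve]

6

[ke] — σ1 onset /k/, coda /∅/ ok → permitted
[ga.gbe] — σ1 onset /g/, coda /∅/ ok; σ2 onset /gb/ (2C), coda /∅/ ok → permitted
[bja] — σ1 onset /bj/ (2C), coda /∅/ ok → permitted
[bvi] — σ1 onset /bv/ (2C), coda /∅/ ok → permitted
[kla.jla] — σ1 onset /kl/ (2C), coda /∅/ ok; σ2 onset /jl/ (2C), coda /∅/ ok → permitted
[ve] — σ1 onset /v/, coda /∅/ ok → permitted
Permitted: [ke], [ga.gbe], [bja], [bvi], [kla.jla], [ve] → 6.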